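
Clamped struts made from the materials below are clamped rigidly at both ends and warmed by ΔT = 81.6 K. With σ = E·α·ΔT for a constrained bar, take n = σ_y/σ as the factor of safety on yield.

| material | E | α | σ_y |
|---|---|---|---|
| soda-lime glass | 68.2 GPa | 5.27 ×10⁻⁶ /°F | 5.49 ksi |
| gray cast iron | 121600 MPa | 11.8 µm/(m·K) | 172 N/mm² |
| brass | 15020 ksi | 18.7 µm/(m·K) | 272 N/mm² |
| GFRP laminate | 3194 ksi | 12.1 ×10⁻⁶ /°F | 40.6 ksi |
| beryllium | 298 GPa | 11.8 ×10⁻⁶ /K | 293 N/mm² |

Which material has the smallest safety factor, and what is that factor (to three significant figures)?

soda-lime glass, n = 0.717

Per material, after unit conversion:
  soda-lime glass: E = 68.20, α = 9.49, σ_y = 37.85 → σ = 52.8 MPa, n = 0.717
  gray cast iron: E = 121.6, α = 11.8, σ_y = 172.0 → σ = 117 MPa, n = 1.47
  brass: E = 103.6, α = 18.7, σ_y = 272.0 → σ = 158 MPa, n = 1.72
  GFRP laminate: E = 22.02, α = 21.8, σ_y = 279.9 → σ = 39.1 MPa, n = 7.15
  beryllium: E = 298.0, α = 11.8, σ_y = 293.0 → σ = 287 MPa, n = 1.02
The minimum is soda-lime glass at n = 0.717.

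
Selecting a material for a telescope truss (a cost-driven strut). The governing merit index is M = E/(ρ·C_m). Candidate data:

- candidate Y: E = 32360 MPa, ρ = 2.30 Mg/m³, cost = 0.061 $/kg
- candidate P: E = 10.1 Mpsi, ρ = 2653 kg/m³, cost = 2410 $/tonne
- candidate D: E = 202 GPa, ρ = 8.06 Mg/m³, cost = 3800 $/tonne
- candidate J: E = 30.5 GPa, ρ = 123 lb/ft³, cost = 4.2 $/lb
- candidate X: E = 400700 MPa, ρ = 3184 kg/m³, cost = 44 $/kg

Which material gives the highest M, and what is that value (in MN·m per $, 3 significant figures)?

Putting every candidate on a common basis:
  candidate Y: E = 32.36 GPa, ρ = 2300 kg/m³, cost = 0.06100 $/kg
  candidate P: E = 69.64 GPa, ρ = 2653 kg/m³, cost = 2.410 $/kg
  candidate D: E = 202.0 GPa, ρ = 8060 kg/m³, cost = 3.800 $/kg
  candidate J: E = 30.50 GPa, ρ = 1970 kg/m³, cost = 9.259 $/kg
  candidate X: E = 400.7 GPa, ρ = 3184 kg/m³, cost = 44.00 $/kg
  candidate Y: M = 231 MN·m per $
  candidate P: M = 10.9 MN·m per $
  candidate D: M = 6.60 MN·m per $
  candidate X: M = 2.86 MN·m per $
  candidate J: M = 1.67 MN·m per $
Highest index: candidate Y.

candidate Y, M = 231 MN·m per $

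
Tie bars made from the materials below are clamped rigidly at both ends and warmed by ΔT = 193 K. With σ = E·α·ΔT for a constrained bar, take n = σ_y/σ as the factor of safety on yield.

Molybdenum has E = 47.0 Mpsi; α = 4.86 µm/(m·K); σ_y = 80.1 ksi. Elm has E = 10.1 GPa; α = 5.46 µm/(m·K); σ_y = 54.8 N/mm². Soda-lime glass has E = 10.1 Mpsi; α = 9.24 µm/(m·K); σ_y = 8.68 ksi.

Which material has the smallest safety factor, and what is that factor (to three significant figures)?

Per material, after unit conversion:
  molybdenum: E = 324.1, α = 4.86, σ_y = 552.3 → σ = 304 MPa, n = 1.82
  elm: E = 10.10, α = 5.46, σ_y = 54.80 → σ = 10.6 MPa, n = 5.15
  soda-lime glass: E = 69.64, α = 9.24, σ_y = 59.85 → σ = 124 MPa, n = 0.482
The minimum is soda-lime glass at n = 0.482.

soda-lime glass, n = 0.482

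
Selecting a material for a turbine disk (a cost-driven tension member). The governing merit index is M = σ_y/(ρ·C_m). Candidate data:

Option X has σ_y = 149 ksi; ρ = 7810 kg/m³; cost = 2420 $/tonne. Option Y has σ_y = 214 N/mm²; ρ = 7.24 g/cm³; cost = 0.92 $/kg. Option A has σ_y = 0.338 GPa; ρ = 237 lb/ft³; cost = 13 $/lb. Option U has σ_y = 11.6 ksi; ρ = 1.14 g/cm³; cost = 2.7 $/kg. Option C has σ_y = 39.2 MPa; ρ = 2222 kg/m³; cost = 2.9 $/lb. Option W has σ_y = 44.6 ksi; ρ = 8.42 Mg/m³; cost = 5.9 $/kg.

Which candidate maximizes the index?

option X

In SI units:
  option X: σ_y = 1027 MPa, ρ = 7810 kg/m³, cost = 2.420 $/kg
  option Y: σ_y = 214.0 MPa, ρ = 7240 kg/m³, cost = 0.9200 $/kg
  option A: σ_y = 338.0 MPa, ρ = 3796 kg/m³, cost = 28.66 $/kg
  option U: σ_y = 79.98 MPa, ρ = 1140 kg/m³, cost = 2.700 $/kg
  option C: σ_y = 39.20 MPa, ρ = 2222 kg/m³, cost = 6.393 $/kg
  option W: σ_y = 307.5 MPa, ρ = 8420 kg/m³, cost = 5.900 $/kg
  option X: M = 54.4 kN·m per $
  option Y: M = 32.1 kN·m per $
  option U: M = 26.0 kN·m per $
  option W: M = 6.19 kN·m per $
  option A: M = 3.11 kN·m per $
  option C: M = 2.76 kN·m per $
Highest index: option X.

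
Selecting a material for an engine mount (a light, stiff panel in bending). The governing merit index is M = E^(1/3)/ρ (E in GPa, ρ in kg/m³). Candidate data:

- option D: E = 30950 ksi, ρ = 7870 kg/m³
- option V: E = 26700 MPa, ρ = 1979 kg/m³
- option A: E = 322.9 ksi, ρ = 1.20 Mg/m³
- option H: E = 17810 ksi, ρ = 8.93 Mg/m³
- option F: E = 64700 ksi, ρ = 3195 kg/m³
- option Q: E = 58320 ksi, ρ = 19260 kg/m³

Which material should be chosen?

After converting to SI:
  option D: E = 213.4 GPa, ρ = 7870 kg/m³
  option V: E = 26.70 GPa, ρ = 1979 kg/m³
  option A: E = 2.226 GPa, ρ = 1200 kg/m³
  option H: E = 122.8 GPa, ρ = 8930 kg/m³
  option F: E = 446.1 GPa, ρ = 3195 kg/m³
  option Q: E = 402.1 GPa, ρ = 19260 kg/m³
  option F: M = 2.39×10⁻³
  option V: M = 1.51×10⁻³
  option A: M = 1.09×10⁻³
  option D: M = 0.759×10⁻³
  option H: M = 0.557×10⁻³
  option Q: M = 0.383×10⁻³
Option F ranks first.

option F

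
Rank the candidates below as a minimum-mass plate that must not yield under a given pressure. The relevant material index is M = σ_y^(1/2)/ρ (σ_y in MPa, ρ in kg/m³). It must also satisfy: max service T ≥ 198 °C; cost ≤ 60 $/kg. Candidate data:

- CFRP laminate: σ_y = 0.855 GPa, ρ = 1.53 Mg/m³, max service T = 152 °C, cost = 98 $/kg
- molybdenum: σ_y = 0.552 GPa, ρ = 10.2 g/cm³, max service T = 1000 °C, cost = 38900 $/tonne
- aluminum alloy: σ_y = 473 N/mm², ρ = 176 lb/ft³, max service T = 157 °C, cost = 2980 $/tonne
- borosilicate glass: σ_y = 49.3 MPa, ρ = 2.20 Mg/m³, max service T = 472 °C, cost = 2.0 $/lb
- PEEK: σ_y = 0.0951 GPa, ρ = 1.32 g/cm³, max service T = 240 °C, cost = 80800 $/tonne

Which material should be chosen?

Screen on constraints: max service T ≥ 198 °C; cost ≤ 60 $/kg. Survivors: molybdenum, borosilicate glass.
Putting every candidate on a common basis:
  molybdenum: σ_y = 552.0 MPa, ρ = 10200 kg/m³
  borosilicate glass: σ_y = 49.30 MPa, ρ = 2200 kg/m³
  borosilicate glass: M = 3.19×10⁻³
  molybdenum: M = 2.30×10⁻³
Borosilicate glass has the largest M.

borosilicate glass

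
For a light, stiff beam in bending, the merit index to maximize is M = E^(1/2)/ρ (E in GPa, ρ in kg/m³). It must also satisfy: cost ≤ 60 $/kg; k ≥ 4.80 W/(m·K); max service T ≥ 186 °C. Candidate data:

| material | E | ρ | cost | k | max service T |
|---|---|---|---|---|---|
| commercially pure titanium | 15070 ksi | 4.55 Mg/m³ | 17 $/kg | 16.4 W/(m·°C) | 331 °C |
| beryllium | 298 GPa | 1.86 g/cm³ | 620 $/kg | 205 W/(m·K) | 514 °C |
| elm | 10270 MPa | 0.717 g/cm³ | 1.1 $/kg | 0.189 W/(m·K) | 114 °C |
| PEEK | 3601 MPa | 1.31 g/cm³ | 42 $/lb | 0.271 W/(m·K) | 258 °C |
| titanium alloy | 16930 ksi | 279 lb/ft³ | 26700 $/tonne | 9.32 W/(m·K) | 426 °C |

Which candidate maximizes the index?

titanium alloy

Screen on constraints: cost ≤ 60 $/kg; k ≥ 4.80 W/(m·K); max service T ≥ 186 °C. Survivors: commercially pure titanium, titanium alloy.
In SI units:
  commercially pure titanium: E = 103.9 GPa, ρ = 4550 kg/m³
  titanium alloy: E = 116.7 GPa, ρ = 4469 kg/m³
  titanium alloy: M = 2.42×10⁻³
  commercially pure titanium: M = 2.24×10⁻³
Titanium alloy has the largest M.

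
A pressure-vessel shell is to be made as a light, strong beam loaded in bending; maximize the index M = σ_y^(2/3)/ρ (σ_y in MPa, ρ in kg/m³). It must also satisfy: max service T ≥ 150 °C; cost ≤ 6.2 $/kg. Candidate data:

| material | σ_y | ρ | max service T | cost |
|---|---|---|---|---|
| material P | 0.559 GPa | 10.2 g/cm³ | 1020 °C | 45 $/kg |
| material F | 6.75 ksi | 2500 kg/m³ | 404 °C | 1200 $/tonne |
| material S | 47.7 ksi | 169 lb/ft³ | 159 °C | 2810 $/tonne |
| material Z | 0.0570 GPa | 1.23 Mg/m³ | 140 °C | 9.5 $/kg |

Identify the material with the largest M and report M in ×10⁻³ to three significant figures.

material S, M = 17.6×10⁻³

Screen on constraints: max service T ≥ 150 °C; cost ≤ 6.2 $/kg. Survivors: material F, material S.
In SI units:
  material F: σ_y = 46.54 MPa, ρ = 2500 kg/m³
  material S: σ_y = 328.9 MPa, ρ = 2707 kg/m³
  material S: M = 17.6×10⁻³
  material F: M = 5.18×10⁻³
Highest index: material S.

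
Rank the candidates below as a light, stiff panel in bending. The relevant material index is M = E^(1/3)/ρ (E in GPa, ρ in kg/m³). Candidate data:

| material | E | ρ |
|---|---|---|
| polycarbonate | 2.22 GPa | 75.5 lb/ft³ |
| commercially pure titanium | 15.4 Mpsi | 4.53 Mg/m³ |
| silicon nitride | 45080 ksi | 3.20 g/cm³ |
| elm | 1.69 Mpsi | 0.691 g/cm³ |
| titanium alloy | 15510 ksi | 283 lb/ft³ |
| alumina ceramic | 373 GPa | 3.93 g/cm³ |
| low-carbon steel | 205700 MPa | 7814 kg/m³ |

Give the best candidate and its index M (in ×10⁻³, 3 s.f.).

elm, M = 3.28×10⁻³

Putting every candidate on a common basis:
  polycarbonate: E = 2.220 GPa, ρ = 1209 kg/m³
  commercially pure titanium: E = 106.2 GPa, ρ = 4530 kg/m³
  silicon nitride: E = 310.8 GPa, ρ = 3200 kg/m³
  elm: E = 11.65 GPa, ρ = 691.0 kg/m³
  titanium alloy: E = 106.9 GPa, ρ = 4533 kg/m³
  alumina ceramic: E = 373.0 GPa, ρ = 3930 kg/m³
  low-carbon steel: E = 205.7 GPa, ρ = 7814 kg/m³
  elm: M = 3.28×10⁻³
  silicon nitride: M = 2.12×10⁻³
  alumina ceramic: M = 1.83×10⁻³
  polycarbonate: M = 1.08×10⁻³
  titanium alloy: M = 1.05×10⁻³
  commercially pure titanium: M = 1.05×10⁻³
  low-carbon steel: M = 0.755×10⁻³
Highest index: elm.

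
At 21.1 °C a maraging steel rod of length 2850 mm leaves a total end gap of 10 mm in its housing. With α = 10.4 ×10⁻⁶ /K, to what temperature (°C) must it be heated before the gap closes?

358 °C

α·L₀·ΔT = 10.0 mm ⇒ ΔT = 10.0 / (10.4×10⁻⁶ × 2850.0) = 337.4 K.
T = 21.1 + 337.4 = 358.5 °C.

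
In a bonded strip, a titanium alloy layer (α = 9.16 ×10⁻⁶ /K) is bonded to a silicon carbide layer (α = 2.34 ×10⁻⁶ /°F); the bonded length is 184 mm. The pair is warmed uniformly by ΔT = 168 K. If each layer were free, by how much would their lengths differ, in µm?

silicon carbide: α = 2.34×10⁻⁶/°F × 9/5 = 4.21×10⁻⁶/K.
Δα = |9.16 − 4.21|×10⁻⁶/K = 4.95×10⁻⁶/K.
ΔL_mismatch = Δα·L·ΔT = 4.95×10⁻⁶ × 184.0 mm × 168.0 K = 153 µm.

153 µm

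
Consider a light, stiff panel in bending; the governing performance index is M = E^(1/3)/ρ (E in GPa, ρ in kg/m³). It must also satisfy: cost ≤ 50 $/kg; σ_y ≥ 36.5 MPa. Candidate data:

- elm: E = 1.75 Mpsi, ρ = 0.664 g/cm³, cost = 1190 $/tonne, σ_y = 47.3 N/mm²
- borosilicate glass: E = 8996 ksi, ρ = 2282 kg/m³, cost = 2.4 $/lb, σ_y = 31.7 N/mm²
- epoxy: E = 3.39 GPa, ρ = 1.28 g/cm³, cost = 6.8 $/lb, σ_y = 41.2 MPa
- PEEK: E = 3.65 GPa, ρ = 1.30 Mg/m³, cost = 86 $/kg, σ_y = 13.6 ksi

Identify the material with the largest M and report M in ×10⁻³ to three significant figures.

elm, M = 3.45×10⁻³

Screen on constraints: cost ≤ 50 $/kg; σ_y ≥ 36.5 MPa. Survivors: elm, epoxy.
Normalizing units and computing the index:
  elm: E = 12.07 GPa, ρ = 664.0 kg/m³
  epoxy: E = 3.390 GPa, ρ = 1280 kg/m³
  elm: M = 3.45×10⁻³
  epoxy: M = 1.17×10⁻³
Elm ranks first.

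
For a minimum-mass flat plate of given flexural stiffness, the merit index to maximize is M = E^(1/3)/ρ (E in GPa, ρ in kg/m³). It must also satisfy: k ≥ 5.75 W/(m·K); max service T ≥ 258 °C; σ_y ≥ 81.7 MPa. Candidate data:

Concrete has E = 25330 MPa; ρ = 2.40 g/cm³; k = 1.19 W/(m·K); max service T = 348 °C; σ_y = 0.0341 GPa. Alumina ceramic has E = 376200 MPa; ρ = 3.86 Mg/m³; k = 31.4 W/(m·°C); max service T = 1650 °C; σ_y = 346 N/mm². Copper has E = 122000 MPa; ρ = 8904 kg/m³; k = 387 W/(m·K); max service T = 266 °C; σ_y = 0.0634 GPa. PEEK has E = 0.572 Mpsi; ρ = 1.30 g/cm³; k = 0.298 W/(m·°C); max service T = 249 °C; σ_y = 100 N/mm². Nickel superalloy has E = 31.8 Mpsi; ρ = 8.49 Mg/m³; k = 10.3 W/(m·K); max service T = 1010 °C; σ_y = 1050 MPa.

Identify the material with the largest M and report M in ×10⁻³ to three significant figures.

alumina ceramic, M = 1.87×10⁻³

Screen on constraints: k ≥ 5.75 W/(m·K); max service T ≥ 258 °C; σ_y ≥ 81.7 MPa. Survivors: alumina ceramic, nickel superalloy.
After converting to SI:
  alumina ceramic: E = 376.2 GPa, ρ = 3860 kg/m³
  nickel superalloy: E = 219.3 GPa, ρ = 8490 kg/m³
  alumina ceramic: M = 1.87×10⁻³
  nickel superalloy: M = 0.710×10⁻³
The maximum is for alumina ceramic.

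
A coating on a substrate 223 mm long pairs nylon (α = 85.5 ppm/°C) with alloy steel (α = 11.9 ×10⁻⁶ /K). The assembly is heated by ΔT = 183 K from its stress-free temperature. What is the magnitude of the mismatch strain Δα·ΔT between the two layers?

0.0135

Δα = |85.5 − 11.9|×10⁻⁶/K = 73.6×10⁻⁶/K.
Mismatch strain = Δα·ΔT = 73.6×10⁻⁶ × 183.0 = 0.0135.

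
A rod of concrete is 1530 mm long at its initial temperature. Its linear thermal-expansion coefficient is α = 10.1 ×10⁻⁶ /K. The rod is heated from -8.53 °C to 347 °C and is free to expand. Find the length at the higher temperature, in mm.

ΔT = 347 − (-8.53) = 355.5 K.
ΔL = α·L₀·ΔT = 10.1×10⁻⁶ × 1530 mm × 355.5 K = 5.49 mm.
L = L₀ + ΔL = 1530 + 5.49 = 1535.5 mm.

1535.5 mm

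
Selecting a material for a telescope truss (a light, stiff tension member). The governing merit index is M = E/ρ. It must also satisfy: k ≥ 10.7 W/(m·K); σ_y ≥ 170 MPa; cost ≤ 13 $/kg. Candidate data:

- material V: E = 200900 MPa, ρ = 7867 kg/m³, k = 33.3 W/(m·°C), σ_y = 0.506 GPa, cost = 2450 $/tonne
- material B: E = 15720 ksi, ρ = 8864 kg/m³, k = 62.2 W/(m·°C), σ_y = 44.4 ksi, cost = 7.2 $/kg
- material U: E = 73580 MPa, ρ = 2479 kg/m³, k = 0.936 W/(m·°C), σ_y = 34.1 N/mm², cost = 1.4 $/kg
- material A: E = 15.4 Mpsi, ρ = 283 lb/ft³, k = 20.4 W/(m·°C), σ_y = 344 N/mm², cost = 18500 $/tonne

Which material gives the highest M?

Screen on constraints: k ≥ 10.7 W/(m·K); σ_y ≥ 170 MPa; cost ≤ 13 $/kg. Survivors: material V, material B.
Convert each candidate to consistent units, then evaluate M:
  material V: E = 200.9 GPa, ρ = 7867 kg/m³
  material B: E = 108.4 GPa, ρ = 8864 kg/m³
  material V: M = 25.5 MN·m/kg
  material B: M = 12.2 MN·m/kg
Material V has the largest M.

material V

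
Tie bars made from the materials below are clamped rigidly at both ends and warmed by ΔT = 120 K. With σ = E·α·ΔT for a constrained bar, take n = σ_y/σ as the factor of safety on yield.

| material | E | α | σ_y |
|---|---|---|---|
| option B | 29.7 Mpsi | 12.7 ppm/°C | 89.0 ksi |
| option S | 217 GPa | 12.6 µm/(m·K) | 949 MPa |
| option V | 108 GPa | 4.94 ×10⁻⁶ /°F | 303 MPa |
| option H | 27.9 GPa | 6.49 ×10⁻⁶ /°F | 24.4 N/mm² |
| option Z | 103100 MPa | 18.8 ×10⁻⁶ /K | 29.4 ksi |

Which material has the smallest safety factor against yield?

In consistent units (E in GPa, α in ×10⁻⁶/K, σ_y in MPa):
  option B: E = 204.8, α = 12.7, σ_y = 613.6 → σ = 312 MPa, n = 1.97
  option S: E = 217.0, α = 12.6, σ_y = 949.0 → σ = 328 MPa, n = 2.89
  option V: E = 108.0, α = 8.89, σ_y = 303.0 → σ = 115 MPa, n = 2.63
  option H: E = 27.90, α = 11.7, σ_y = 24.40 → σ = 39.1 MPa, n = 0.624
  option Z: E = 103.1, α = 18.8, σ_y = 202.7 → σ = 233 MPa, n = 0.872
The minimum is option H at n = 0.624.

option H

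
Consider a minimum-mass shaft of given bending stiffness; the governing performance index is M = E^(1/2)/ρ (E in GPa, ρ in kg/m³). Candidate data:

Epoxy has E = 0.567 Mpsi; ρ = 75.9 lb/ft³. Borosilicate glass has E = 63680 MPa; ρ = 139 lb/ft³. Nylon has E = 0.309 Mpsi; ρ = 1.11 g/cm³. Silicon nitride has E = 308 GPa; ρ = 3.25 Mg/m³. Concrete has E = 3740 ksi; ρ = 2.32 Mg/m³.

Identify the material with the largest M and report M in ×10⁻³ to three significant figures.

silicon nitride, M = 5.40×10⁻³

Convert each candidate to consistent units, then evaluate M:
  epoxy: E = 3.909 GPa, ρ = 1216 kg/m³
  borosilicate glass: E = 63.68 GPa, ρ = 2227 kg/m³
  nylon: E = 2.130 GPa, ρ = 1110 kg/m³
  silicon nitride: E = 308.0 GPa, ρ = 3250 kg/m³
  concrete: E = 25.79 GPa, ρ = 2320 kg/m³
  silicon nitride: M = 5.40×10⁻³
  borosilicate glass: M = 3.58×10⁻³
  concrete: M = 2.19×10⁻³
  epoxy: M = 1.63×10⁻³
  nylon: M = 1.31×10⁻³
Silicon nitride ranks first.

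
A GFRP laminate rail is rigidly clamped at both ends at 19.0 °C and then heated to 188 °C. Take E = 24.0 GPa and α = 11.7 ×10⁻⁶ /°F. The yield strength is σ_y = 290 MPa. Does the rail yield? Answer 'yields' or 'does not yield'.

α = 11.7×10⁻⁶/°F × 9/5 = 21.1×10⁻⁶/K.
ΔT = 169.0 K. Constrained thermal stress σ = E·α·ΔT = 24.00×10³ MPa × 21.1×10⁻⁶ × 169.0 = 85.4 MPa (compressive).
Compare to σ_y = 290 MPa: σ < σ_y, so it does not yield.

does not yield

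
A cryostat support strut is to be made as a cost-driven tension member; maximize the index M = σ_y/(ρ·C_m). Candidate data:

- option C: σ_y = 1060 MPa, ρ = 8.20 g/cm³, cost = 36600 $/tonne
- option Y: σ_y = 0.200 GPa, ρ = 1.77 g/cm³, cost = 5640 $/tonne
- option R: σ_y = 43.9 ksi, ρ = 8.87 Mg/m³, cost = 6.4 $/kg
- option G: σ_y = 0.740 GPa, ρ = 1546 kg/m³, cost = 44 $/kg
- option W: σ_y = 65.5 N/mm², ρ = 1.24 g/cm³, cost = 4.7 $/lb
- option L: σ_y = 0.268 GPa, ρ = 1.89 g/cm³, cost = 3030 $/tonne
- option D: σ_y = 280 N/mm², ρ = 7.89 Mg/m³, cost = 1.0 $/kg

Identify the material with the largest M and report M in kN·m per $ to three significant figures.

option L, M = 46.8 kN·m per $

Normalizing units and computing the index:
  option C: σ_y = 1060 MPa, ρ = 8200 kg/m³, cost = 36.60 $/kg
  option Y: σ_y = 200.0 MPa, ρ = 1770 kg/m³, cost = 5.640 $/kg
  option R: σ_y = 302.7 MPa, ρ = 8870 kg/m³, cost = 6.400 $/kg
  option G: σ_y = 740.0 MPa, ρ = 1546 kg/m³, cost = 44.00 $/kg
  option W: σ_y = 65.50 MPa, ρ = 1240 kg/m³, cost = 10.36 $/kg
  option L: σ_y = 268.0 MPa, ρ = 1890 kg/m³, cost = 3.030 $/kg
  option D: σ_y = 280.0 MPa, ρ = 7890 kg/m³, cost = 1.000 $/kg
  option L: M = 46.8 kN·m per $
  option D: M = 35.5 kN·m per $
  option Y: M = 20.0 kN·m per $
  option G: M = 10.9 kN·m per $
  option R: M = 5.33 kN·m per $
  option W: M = 5.10 kN·m per $
  option C: M = 3.53 kN·m per $
Option L ranks first.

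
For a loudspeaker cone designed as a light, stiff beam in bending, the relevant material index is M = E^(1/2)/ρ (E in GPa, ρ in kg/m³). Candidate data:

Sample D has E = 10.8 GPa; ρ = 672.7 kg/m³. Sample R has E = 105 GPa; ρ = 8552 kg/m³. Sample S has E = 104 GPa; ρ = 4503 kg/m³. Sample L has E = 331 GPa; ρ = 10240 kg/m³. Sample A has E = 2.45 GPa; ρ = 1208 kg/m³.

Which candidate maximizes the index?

sample D

Evaluate M for each candidate:
  sample D: M = 4.89×10⁻³
  sample S: M = 2.26×10⁻³
  sample L: M = 1.78×10⁻³
  sample A: M = 1.30×10⁻³
  sample R: M = 1.20×10⁻³
Sample D ranks first.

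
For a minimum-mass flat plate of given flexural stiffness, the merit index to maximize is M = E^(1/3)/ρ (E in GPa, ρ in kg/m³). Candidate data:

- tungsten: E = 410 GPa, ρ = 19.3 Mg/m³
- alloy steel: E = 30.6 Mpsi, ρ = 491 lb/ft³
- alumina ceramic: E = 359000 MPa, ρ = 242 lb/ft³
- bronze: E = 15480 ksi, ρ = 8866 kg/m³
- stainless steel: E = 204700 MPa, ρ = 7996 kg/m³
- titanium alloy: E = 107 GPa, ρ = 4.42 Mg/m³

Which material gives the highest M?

alumina ceramic

In SI units:
  tungsten: E = 410.0 GPa, ρ = 19300 kg/m³
  alloy steel: E = 211.0 GPa, ρ = 7865 kg/m³
  alumina ceramic: E = 359.0 GPa, ρ = 3876 kg/m³
  bronze: E = 106.7 GPa, ρ = 8866 kg/m³
  stainless steel: E = 204.7 GPa, ρ = 7996 kg/m³
  titanium alloy: E = 107.0 GPa, ρ = 4420 kg/m³
  alumina ceramic: M = 1.83×10⁻³
  titanium alloy: M = 1.07×10⁻³
  alloy steel: M = 0.757×10⁻³
  stainless steel: M = 0.737×10⁻³
  bronze: M = 0.535×10⁻³
  tungsten: M = 0.385×10⁻³
Highest index: alumina ceramic.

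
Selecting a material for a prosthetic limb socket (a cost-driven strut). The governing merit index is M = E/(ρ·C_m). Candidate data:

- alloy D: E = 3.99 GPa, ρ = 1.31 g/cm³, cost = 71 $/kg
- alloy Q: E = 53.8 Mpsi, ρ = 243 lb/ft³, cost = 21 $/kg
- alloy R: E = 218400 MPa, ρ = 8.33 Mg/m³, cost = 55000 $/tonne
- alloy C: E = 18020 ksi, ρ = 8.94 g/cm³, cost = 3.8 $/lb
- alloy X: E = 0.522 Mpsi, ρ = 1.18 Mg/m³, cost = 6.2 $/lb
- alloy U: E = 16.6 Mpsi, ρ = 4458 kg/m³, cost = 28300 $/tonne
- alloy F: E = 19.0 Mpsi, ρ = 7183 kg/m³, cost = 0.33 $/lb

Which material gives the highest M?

After converting to SI:
  alloy D: E = 3.990 GPa, ρ = 1310 kg/m³, cost = 71.00 $/kg
  alloy Q: E = 370.9 GPa, ρ = 3892 kg/m³, cost = 21.00 $/kg
  alloy R: E = 218.4 GPa, ρ = 8330 kg/m³, cost = 55.00 $/kg
  alloy C: E = 124.2 GPa, ρ = 8940 kg/m³, cost = 8.377 $/kg
  alloy X: E = 3.599 GPa, ρ = 1180 kg/m³, cost = 13.67 $/kg
  alloy U: E = 114.5 GPa, ρ = 4458 kg/m³, cost = 28.30 $/kg
  alloy F: E = 131.0 GPa, ρ = 7183 kg/m³, cost = 0.7275 $/kg
  alloy F: M = 25.1 MN·m per $
  alloy Q: M = 4.54 MN·m per $
  alloy C: M = 1.66 MN·m per $
  alloy U: M = 0.907 MN·m per $
  alloy R: M = 0.477 MN·m per $
  alloy X: M = 0.223 MN·m per $
  alloy D: M = 0.0429 MN·m per $
The maximum is for alloy F.

alloy F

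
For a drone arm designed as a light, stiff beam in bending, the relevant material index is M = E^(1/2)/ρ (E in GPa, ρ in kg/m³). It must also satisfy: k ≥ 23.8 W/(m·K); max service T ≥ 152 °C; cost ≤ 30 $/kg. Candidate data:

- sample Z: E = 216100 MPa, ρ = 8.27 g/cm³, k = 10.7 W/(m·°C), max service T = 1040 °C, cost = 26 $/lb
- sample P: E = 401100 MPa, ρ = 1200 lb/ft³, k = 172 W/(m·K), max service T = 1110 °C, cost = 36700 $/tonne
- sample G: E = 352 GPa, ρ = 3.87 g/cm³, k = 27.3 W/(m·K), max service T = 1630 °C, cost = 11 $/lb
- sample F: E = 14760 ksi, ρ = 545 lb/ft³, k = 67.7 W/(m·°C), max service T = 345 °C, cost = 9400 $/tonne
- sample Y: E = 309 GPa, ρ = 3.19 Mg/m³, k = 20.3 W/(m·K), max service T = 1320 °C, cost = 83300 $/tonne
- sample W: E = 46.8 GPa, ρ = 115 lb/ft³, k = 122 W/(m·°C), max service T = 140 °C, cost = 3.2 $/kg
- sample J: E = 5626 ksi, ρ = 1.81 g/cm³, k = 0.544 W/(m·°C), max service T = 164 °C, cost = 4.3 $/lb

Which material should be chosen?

sample G

Screen on constraints: k ≥ 23.8 W/(m·K); max service T ≥ 152 °C; cost ≤ 30 $/kg. Survivors: sample G, sample F.
Normalizing units and computing the index:
  sample G: E = 352.0 GPa, ρ = 3870 kg/m³
  sample F: E = 101.8 GPa, ρ = 8730 kg/m³
  sample G: M = 4.85×10⁻³
  sample F: M = 1.16×10⁻³
Sample G has the largest M.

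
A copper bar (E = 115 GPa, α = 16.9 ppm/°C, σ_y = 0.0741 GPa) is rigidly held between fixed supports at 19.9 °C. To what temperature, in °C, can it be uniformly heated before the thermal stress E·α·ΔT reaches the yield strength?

σ_y = 0.0741 GPa = 74.10 MPa.
E·α·ΔT = 74.10 MPa ⇒ ΔT = 74.10 / (115.0×10³ × 16.9×10⁻⁶) = 38.13 K.
T = 19.9 + 38.13 = 58.03 °C.

58.0 °C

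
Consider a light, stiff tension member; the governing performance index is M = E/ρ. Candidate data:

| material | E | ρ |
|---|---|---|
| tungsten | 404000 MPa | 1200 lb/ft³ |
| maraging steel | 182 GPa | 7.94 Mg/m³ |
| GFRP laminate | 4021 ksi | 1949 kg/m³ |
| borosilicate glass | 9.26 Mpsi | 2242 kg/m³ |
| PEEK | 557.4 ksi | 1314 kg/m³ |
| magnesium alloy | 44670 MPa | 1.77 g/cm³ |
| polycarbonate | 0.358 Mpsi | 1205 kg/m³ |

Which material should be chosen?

borosilicate glass

Normalizing units and computing the index:
  tungsten: E = 404.0 GPa, ρ = 19220 kg/m³
  maraging steel: E = 182.0 GPa, ρ = 7940 kg/m³
  GFRP laminate: E = 27.72 GPa, ρ = 1949 kg/m³
  borosilicate glass: E = 63.85 GPa, ρ = 2242 kg/m³
  PEEK: E = 3.843 GPa, ρ = 1314 kg/m³
  magnesium alloy: E = 44.67 GPa, ρ = 1770 kg/m³
  polycarbonate: E = 2.468 GPa, ρ = 1205 kg/m³
  borosilicate glass: M = 28.5 MN·m/kg
  magnesium alloy: M = 25.2 MN·m/kg
  maraging steel: M = 22.9 MN·m/kg
  tungsten: M = 21.0 MN·m/kg
  GFRP laminate: M = 14.2 MN·m/kg
  PEEK: M = 2.92 MN·m/kg
  polycarbonate: M = 2.05 MN·m/kg
Borosilicate glass ranks first.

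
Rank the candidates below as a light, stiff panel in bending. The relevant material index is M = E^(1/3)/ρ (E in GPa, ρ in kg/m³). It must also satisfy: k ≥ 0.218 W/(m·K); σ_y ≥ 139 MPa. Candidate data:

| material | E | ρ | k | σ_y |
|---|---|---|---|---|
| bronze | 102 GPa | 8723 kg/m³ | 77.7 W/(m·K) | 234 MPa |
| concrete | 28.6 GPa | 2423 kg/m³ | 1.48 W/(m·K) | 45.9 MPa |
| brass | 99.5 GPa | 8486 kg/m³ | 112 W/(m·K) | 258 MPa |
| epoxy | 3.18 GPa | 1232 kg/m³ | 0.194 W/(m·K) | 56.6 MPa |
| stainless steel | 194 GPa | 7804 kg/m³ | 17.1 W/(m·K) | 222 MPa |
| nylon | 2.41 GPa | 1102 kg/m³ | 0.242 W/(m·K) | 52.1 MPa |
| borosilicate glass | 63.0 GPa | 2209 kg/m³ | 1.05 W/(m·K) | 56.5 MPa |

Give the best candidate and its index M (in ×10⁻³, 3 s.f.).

Screen on constraints: k ≥ 0.218 W/(m·K); σ_y ≥ 139 MPa. Survivors: bronze, brass, stainless steel.
Computing M directly (units already consistent):
  stainless steel: M = 0.742×10⁻³
  brass: M = 0.546×10⁻³
  bronze: M = 0.536×10⁻³
The maximum is for stainless steel.

stainless steel, M = 0.742×10⁻³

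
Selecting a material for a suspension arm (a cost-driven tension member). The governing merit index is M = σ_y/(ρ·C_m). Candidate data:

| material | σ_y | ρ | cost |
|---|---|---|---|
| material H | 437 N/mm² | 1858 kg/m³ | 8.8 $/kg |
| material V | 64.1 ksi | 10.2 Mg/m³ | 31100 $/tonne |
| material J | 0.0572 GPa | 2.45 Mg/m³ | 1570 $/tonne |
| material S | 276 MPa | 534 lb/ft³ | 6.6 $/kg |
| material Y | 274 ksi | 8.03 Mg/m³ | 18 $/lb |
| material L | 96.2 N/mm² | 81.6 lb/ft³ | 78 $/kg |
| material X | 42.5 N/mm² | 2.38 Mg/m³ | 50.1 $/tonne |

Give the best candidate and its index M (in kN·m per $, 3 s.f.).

Putting every candidate on a common basis:
  material H: σ_y = 437.0 MPa, ρ = 1858 kg/m³, cost = 8.800 $/kg
  material V: σ_y = 442.0 MPa, ρ = 10200 kg/m³, cost = 31.10 $/kg
  material J: σ_y = 57.20 MPa, ρ = 2450 kg/m³, cost = 1.570 $/kg
  material S: σ_y = 276.0 MPa, ρ = 8554 kg/m³, cost = 6.600 $/kg
  material Y: σ_y = 1889 MPa, ρ = 8030 kg/m³, cost = 39.68 $/kg
  material L: σ_y = 96.20 MPa, ρ = 1307 kg/m³, cost = 78.00 $/kg
  material X: σ_y = 42.50 MPa, ρ = 2380 kg/m³, cost = 0.05010 $/kg
  material X: M = 356 kN·m per $
  material H: M = 26.7 kN·m per $
  material J: M = 14.9 kN·m per $
  material Y: M = 5.93 kN·m per $
  material S: M = 4.89 kN·m per $
  material V: M = 1.39 kN·m per $
  material L: M = 0.944 kN·m per $
The maximum is for material X.

material X, M = 356 kN·m per $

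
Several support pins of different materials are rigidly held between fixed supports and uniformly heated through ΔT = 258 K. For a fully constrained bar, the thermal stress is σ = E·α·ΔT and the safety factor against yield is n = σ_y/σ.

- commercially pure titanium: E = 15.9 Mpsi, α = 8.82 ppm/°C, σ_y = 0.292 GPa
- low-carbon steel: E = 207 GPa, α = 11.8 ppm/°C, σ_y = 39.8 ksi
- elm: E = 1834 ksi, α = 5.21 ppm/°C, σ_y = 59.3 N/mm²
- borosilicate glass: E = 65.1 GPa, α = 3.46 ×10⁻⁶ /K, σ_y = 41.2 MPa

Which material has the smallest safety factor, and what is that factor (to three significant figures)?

low-carbon steel, n = 0.435

Per material, after unit conversion:
  commercially pure titanium: E = 109.6, α = 8.82, σ_y = 292.0 → σ = 249 MPa, n = 1.17
  low-carbon steel: E = 207.0, α = 11.8, σ_y = 274.4 → σ = 630 MPa, n = 0.435
  elm: E = 12.64, α = 5.21, σ_y = 59.30 → σ = 17.0 MPa, n = 3.49
  borosilicate glass: E = 65.10, α = 3.46, σ_y = 41.20 → σ = 58.1 MPa, n = 0.709
Smallest n: low-carbon steel with n = 0.435.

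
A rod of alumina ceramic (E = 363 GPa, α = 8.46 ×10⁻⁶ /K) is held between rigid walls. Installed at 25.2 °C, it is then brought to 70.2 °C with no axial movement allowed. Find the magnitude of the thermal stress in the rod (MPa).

ΔT = 45.00 K. Constrained thermal stress σ = E·α·ΔT = 363.0×10³ MPa × 8.46×10⁻⁶ × 45.00 = 138 MPa (compressive).

138 MPa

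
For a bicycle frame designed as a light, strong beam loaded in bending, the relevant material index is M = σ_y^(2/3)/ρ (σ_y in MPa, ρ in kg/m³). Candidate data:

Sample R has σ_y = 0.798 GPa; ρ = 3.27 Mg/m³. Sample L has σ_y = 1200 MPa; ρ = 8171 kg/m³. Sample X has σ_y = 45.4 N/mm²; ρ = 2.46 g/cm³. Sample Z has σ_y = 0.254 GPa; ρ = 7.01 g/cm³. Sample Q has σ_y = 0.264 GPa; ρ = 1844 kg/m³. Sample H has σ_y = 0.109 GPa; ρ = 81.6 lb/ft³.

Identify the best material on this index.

sample R

Convert each candidate to consistent units, then evaluate M:
  sample R: σ_y = 798.0 MPa, ρ = 3270 kg/m³
  sample L: σ_y = 1200 MPa, ρ = 8171 kg/m³
  sample X: σ_y = 45.40 MPa, ρ = 2460 kg/m³
  sample Z: σ_y = 254.0 MPa, ρ = 7010 kg/m³
  sample Q: σ_y = 264.0 MPa, ρ = 1844 kg/m³
  sample H: σ_y = 109.0 MPa, ρ = 1307 kg/m³
  sample R: M = 26.3×10⁻³
  sample Q: M = 22.3×10⁻³
  sample H: M = 17.5×10⁻³
  sample L: M = 13.8×10⁻³
  sample Z: M = 5.72×10⁻³
  sample X: M = 5.17×10⁻³
The maximum is for sample R.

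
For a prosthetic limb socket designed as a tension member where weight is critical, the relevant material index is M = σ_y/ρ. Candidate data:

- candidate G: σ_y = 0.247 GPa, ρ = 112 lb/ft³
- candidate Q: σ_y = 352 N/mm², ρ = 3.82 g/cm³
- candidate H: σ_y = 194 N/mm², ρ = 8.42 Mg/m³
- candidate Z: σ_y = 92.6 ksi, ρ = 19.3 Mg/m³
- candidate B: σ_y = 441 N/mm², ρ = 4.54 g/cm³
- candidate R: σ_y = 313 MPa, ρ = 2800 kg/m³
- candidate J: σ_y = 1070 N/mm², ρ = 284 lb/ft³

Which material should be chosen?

candidate J

After converting to SI:
  candidate G: σ_y = 247.0 MPa, ρ = 1794 kg/m³
  candidate Q: σ_y = 352.0 MPa, ρ = 3820 kg/m³
  candidate H: σ_y = 194.0 MPa, ρ = 8420 kg/m³
  candidate Z: σ_y = 638.5 MPa, ρ = 19300 kg/m³
  candidate B: σ_y = 441.0 MPa, ρ = 4540 kg/m³
  candidate R: σ_y = 313.0 MPa, ρ = 2800 kg/m³
  candidate J: σ_y = 1070 MPa, ρ = 4549 kg/m³
  candidate J: M = 235 kN·m/kg
  candidate G: M = 138 kN·m/kg
  candidate R: M = 112 kN·m/kg
  candidate B: M = 97.1 kN·m/kg
  candidate Q: M = 92.1 kN·m/kg
  candidate Z: M = 33.1 kN·m/kg
  candidate H: M = 23.0 kN·m/kg
Candidate J has the largest M.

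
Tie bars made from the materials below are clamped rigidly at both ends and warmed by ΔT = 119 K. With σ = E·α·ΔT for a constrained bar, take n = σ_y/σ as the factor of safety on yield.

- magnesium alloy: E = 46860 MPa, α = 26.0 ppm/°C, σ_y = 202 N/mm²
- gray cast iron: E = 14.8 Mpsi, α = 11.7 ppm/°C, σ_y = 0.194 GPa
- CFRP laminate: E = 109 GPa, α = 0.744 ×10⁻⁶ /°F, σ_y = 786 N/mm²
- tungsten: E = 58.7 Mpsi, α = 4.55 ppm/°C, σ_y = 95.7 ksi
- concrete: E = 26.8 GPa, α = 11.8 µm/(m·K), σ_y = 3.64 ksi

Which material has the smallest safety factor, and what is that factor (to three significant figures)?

Converting E to GPa, α to ×10⁻⁶/K, σ_y to MPa, then σ and n for each:
  magnesium alloy: E = 46.86, α = 26.0, σ_y = 202.0 → σ = 145 MPa, n = 1.39
  gray cast iron: E = 102.0, α = 11.7, σ_y = 194.0 → σ = 142 MPa, n = 1.37
  CFRP laminate: E = 109.0, α = 1.34, σ_y = 786.0 → σ = 17.4 MPa, n = 45.2
  tungsten: E = 404.7, α = 4.55, σ_y = 659.8 → σ = 219 MPa, n = 3.01
  concrete: E = 26.80, α = 11.8, σ_y = 25.10 → σ = 37.6 MPa, n = 0.667
The minimum is concrete at n = 0.667.

concrete, n = 0.667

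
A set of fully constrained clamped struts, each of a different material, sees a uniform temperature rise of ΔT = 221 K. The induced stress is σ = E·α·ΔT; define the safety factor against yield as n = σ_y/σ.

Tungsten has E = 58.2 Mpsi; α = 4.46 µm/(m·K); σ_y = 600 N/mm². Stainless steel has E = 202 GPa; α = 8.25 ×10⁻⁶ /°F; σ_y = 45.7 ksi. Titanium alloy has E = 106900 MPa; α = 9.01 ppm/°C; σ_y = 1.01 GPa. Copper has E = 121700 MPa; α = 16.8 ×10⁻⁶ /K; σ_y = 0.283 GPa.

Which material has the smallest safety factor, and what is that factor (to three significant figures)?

Per material, after unit conversion:
  tungsten: E = 401.3, α = 4.46, σ_y = 600.0 → σ = 396 MPa, n = 1.52
  stainless steel: E = 202.0, α = 14.8, σ_y = 315.1 → σ = 663 MPa, n = 0.475
  titanium alloy: E = 106.9, α = 9.01, σ_y = 1010 → σ = 213 MPa, n = 4.74
  copper: E = 121.7, α = 16.8, σ_y = 283.0 → σ = 452 MPa, n = 0.626
The minimum is stainless steel at n = 0.475.

stainless steel, n = 0.475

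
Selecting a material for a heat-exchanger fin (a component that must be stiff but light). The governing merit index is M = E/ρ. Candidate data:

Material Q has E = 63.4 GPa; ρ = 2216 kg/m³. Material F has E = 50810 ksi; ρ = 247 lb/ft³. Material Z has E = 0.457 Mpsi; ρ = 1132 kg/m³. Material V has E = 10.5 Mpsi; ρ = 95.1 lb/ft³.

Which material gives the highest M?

Putting every candidate on a common basis:
  material Q: E = 63.40 GPa, ρ = 2216 kg/m³
  material F: E = 350.3 GPa, ρ = 3957 kg/m³
  material Z: E = 3.151 GPa, ρ = 1132 kg/m³
  material V: E = 72.39 GPa, ρ = 1523 kg/m³
  material F: M = 88.5 MN·m/kg
  material V: M = 47.5 MN·m/kg
  material Q: M = 28.6 MN·m/kg
  material Z: M = 2.78 MN·m/kg
The maximum is for material F.

material F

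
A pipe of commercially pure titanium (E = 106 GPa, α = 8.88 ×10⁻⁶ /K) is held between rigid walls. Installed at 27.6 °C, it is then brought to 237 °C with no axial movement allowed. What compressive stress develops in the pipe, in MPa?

ΔT = 209.4 K. Constrained thermal stress σ = E·α·ΔT = 106.0×10³ MPa × 8.88×10⁻⁶ × 209.4 = 197 MPa (compressive).

197 MPa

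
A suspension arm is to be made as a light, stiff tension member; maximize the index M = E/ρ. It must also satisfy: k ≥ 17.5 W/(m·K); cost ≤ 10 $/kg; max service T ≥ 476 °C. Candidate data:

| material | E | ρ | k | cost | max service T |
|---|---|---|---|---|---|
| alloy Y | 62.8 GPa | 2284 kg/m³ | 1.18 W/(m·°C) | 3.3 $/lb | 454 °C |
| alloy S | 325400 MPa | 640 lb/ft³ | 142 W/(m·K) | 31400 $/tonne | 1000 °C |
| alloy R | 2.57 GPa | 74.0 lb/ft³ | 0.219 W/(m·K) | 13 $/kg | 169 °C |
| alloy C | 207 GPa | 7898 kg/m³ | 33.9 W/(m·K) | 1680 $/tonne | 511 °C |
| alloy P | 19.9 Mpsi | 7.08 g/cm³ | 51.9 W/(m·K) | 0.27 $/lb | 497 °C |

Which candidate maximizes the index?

Screen on constraints: k ≥ 17.5 W/(m·K); cost ≤ 10 $/kg; max service T ≥ 476 °C. Survivors: alloy C, alloy P.
Normalizing units and computing the index:
  alloy C: E = 207.0 GPa, ρ = 7898 kg/m³
  alloy P: E = 137.2 GPa, ρ = 7080 kg/m³
  alloy C: M = 26.2 MN·m/kg
  alloy P: M = 19.4 MN·m/kg
The maximum is for alloy C.

alloy C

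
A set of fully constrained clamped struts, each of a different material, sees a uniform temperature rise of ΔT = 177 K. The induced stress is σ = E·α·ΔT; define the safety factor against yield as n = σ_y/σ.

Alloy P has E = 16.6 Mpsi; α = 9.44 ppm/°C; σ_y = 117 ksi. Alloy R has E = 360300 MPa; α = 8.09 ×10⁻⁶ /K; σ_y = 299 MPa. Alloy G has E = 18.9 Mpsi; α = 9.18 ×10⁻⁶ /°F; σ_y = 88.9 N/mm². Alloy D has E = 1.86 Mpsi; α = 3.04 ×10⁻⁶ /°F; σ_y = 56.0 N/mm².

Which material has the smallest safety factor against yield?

alloy G

With everything in SI (GPa, ×10⁻⁶/K, MPa):
  alloy P: E = 114.5, α = 9.44, σ_y = 806.7 → σ = 191 MPa, n = 4.22
  alloy R: E = 360.3, α = 8.09, σ_y = 299.0 → σ = 516 MPa, n = 0.580
  alloy G: E = 130.3, α = 16.5, σ_y = 88.90 → σ = 381 MPa, n = 0.233
  alloy D: E = 12.82, α = 5.47, σ_y = 56.00 → σ = 12.4 MPa, n = 4.51
Alloy G has the lowest safety factor, n = 0.233.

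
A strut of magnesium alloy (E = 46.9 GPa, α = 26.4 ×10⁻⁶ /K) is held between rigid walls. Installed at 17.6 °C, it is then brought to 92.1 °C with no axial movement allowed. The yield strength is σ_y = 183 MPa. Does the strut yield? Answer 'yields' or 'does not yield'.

ΔT = 74.50 K. Constrained thermal stress σ = E·α·ΔT = 46.90×10³ MPa × 26.4×10⁻⁶ × 74.50 = 92.2 MPa (compressive).
Compare to σ_y = 183 MPa: σ < σ_y, so it does not yield.

does not yield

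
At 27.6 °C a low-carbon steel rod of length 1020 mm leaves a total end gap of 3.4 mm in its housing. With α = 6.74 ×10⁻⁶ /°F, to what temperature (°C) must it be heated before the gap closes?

α = 6.74×10⁻⁶/°F × 9/5 = 12.1×10⁻⁶/K.
α·L₀·ΔT = 3.4 mm ⇒ ΔT = 3.4 / (12.1×10⁻⁶ × 1020.0) = 274.8 K.
T = 27.6 + 274.8 = 302.4 °C.

302 °C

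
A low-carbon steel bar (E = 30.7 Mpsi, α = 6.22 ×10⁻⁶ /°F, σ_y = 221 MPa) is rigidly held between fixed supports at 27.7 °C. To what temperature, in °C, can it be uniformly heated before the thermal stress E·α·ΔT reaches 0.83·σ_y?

105 °C

E = 30.7 Mpsi = 211.7 GPa.
α = 6.22×10⁻⁶/°F × 9/5 = 11.2×10⁻⁶/K.
E·α·ΔT = 183.4 MPa ⇒ ΔT = 183.4 / (211.7×10³ × 11.2×10⁻⁶) = 77.40 K.
T = 27.7 + 77.40 = 105.1 °C.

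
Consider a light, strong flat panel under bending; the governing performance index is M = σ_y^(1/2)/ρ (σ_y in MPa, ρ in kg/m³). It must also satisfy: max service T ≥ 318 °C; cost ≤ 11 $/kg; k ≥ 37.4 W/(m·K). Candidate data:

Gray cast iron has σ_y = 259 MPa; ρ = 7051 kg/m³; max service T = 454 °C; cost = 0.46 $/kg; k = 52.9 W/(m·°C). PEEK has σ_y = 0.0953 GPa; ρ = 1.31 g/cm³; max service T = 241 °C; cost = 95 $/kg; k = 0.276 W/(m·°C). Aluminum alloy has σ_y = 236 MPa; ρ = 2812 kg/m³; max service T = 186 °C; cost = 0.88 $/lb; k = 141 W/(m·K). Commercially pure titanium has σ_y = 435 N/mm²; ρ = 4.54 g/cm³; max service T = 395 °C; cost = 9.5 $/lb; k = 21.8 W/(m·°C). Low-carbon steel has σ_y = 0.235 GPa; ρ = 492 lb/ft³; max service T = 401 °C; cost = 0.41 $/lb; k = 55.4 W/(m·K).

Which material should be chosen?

gray cast iron

Screen on constraints: max service T ≥ 318 °C; cost ≤ 11 $/kg; k ≥ 37.4 W/(m·K). Survivors: gray cast iron, low-carbon steel.
Convert each candidate to consistent units, then evaluate M:
  gray cast iron: σ_y = 259.0 MPa, ρ = 7051 kg/m³
  low-carbon steel: σ_y = 235.0 MPa, ρ = 7881 kg/m³
  gray cast iron: M = 2.28×10⁻³
  low-carbon steel: M = 1.95×10⁻³
Highest index: gray cast iron.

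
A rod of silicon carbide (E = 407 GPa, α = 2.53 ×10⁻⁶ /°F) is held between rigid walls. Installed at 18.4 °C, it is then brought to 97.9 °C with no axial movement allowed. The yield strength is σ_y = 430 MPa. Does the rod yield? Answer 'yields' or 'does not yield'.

α = 2.53×10⁻⁶/°F × 9/5 = 4.55×10⁻⁶/K.
ΔT = 79.50 K. Constrained thermal stress σ = E·α·ΔT = 407.0×10³ MPa × 4.55×10⁻⁶ × 79.50 = 147 MPa (compressive).
Compare to σ_y = 430 MPa: σ < σ_y, so it does not yield.

does not yield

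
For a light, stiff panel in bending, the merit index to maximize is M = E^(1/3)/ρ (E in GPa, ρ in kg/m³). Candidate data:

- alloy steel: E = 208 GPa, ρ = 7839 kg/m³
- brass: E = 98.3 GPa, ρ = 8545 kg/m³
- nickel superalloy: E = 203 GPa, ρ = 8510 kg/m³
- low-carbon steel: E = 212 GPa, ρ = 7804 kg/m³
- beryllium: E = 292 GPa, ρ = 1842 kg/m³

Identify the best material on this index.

beryllium

Computing M directly (units already consistent):
  beryllium: M = 3.60×10⁻³
  low-carbon steel: M = 0.764×10⁻³
  alloy steel: M = 0.756×10⁻³
  nickel superalloy: M = 0.691×10⁻³
  brass: M = 0.540×10⁻³
Beryllium ranks first.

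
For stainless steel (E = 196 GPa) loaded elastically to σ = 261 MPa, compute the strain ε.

1.33×10⁻³

ε = σ/E = 261 / 196000 = 1.33×10⁻³.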